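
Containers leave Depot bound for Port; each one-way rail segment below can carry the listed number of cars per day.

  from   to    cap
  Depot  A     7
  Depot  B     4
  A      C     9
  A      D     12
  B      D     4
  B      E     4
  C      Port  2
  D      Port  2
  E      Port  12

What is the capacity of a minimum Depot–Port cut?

Augment Depot→A→C→Port: bottleneck 2, flow now 2.
Augment Depot→A→D→Port: bottleneck 2, flow now 4.
Augment Depot→B→E→Port: bottleneck 4, flow now 8.
No augmenting path remains; maximum flow = 8.
By max-flow min-cut, the minimum cut capacity equals the max flow.
In the residual graph, reachable from Depot: {Depot, A, C, D}.
Min-cut edges: Depot→B (4), C→Port (2), D→Port (2); capacity 4 + 2 + 2 = 8.

8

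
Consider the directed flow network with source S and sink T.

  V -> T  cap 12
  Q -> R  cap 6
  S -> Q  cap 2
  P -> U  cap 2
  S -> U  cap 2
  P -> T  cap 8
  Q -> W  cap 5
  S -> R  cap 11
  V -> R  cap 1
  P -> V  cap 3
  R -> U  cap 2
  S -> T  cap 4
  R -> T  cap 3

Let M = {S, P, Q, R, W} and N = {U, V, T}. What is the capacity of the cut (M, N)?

24

Edges leaving {S, P, Q, R, W}: S→U (2), S→T (4), P→U (2), P→V (3), P→T (8), R→U (2), R→T (3).
Cut capacity = 2 + 4 + 2 + 3 + 8 + 2 + 3 = 24.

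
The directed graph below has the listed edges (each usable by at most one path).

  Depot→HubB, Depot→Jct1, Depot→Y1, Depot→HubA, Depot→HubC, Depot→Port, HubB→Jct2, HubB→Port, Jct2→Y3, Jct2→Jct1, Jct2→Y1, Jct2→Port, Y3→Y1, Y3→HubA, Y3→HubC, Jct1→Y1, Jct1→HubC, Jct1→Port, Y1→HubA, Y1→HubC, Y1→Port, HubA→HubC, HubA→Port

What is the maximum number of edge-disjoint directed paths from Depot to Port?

5

Assign every edge capacity 1; by Menger, the answer equals the max flow.
Path Depot→Port (+1); total 1.
Path Depot→HubB→Port (+1); total 2.
Path Depot→Jct1→Port (+1); total 3.
Path Depot→Y1→Port (+1); total 4.
Path Depot→HubA→Port (+1); total 5.
No residual Depot→Port path; max flow = 5.
Certifying cut of size 5: {Depot→HubA, Depot→HubB, Depot→Jct1, Depot→Port, Depot→Y1}.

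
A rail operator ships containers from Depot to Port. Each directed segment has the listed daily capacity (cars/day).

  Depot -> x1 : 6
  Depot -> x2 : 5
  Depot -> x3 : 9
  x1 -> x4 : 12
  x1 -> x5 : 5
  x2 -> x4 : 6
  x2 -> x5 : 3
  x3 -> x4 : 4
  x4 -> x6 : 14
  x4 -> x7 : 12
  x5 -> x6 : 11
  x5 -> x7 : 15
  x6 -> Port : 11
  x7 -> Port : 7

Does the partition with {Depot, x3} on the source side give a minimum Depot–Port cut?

Given cut capacity: 6 + 5 + 4 = 15.
Augment Depot→x1→x4→x6→Port: bottleneck 6, flow now 6.
Augment Depot→x2→x4→x6→Port: bottleneck 5, flow now 11.
Augment Depot→x3→x4→x7→Port: bottleneck 4, flow now 15.
No augmenting path remains; maximum flow = 15.
Cut capacity 15 equals the max flow, so it is a minimum cut.

Yes — it is a minimum cut (capacity 15).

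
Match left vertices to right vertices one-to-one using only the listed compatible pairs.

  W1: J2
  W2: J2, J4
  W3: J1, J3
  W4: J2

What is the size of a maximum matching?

3

Unit-capacity flow: source→left, listed edges, right→sink; max matching = max flow.
Augmenting path W1→J2 (+1); matched 1.
Augmenting path W2→J4 (+1); matched 2.
Augmenting path W3→J1 (+1); matched 3.
No augmenting path remains; maximum matching = 3.
König certificate: {W2, W3, J2} is a vertex cover of size 3 (every listed pair touches it), so no matching can be larger.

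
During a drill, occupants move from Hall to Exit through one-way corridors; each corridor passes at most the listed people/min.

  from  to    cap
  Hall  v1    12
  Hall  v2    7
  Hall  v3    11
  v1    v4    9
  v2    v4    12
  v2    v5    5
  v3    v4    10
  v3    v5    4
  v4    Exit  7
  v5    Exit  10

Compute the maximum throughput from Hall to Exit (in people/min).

Augment Hall→v1→v4→Exit: bottleneck 7, flow now 7.
Augment Hall→v2→v5→Exit: bottleneck 5, flow now 12.
Augment Hall→v3→v5→Exit: bottleneck 4, flow now 16.
No augmenting path remains; maximum flow = 16.
In the residual graph, reachable from Hall: {Hall, v1, v2, v3, v4}.
Min-cut edges: v2→v5 (5), v3→v5 (4), v4→Exit (7); capacity 5 + 4 + 7 = 16.
This cut is saturated, so no flow can exceed 16.

16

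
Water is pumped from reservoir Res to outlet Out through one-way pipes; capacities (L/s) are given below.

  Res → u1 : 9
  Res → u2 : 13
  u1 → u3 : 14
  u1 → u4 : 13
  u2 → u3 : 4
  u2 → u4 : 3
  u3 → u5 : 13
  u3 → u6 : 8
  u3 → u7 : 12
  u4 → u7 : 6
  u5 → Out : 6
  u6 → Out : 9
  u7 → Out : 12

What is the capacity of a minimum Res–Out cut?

16

Augment Res→u1→u3→u5→Out: bottleneck 6, flow now 6.
Augment Res→u1→u3→u6→Out: bottleneck 3, flow now 9.
Augment Res→u2→u3→u6→Out: bottleneck 4, flow now 13.
Augment Res→u2→u4→u7→Out: bottleneck 3, flow now 16.
No augmenting path remains; maximum flow = 16.
By max-flow min-cut, the minimum cut capacity equals the max flow.
In the residual graph, reachable from Res: {Res, u2}.
Min-cut edges: Res→u1 (9), u2→u3 (4), u2→u4 (3); capacity 9 + 4 + 3 = 16.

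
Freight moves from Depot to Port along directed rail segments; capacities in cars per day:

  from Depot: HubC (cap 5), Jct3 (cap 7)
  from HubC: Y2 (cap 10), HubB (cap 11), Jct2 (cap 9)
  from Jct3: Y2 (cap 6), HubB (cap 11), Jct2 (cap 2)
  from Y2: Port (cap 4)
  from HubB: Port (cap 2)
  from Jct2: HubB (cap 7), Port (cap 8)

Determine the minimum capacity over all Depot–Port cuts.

Augment Depot→HubC→Y2→Port: bottleneck 4, flow now 4.
Augment Depot→HubC→HubB→Port: bottleneck 1, flow now 5.
Augment Depot→Jct3→HubB→Port: bottleneck 1, flow now 6.
Augment Depot→Jct3→Jct2→Port: bottleneck 2, flow now 8.
Augment Depot→Jct3→Y2→HubC→Jct2→Port: bottleneck 4, flow now 12. (uses reverse residual edge)
No augmenting path remains; maximum flow = 12.
By max-flow min-cut, the minimum cut capacity equals the max flow.
In the residual graph, reachable from Depot: {Depot}.
Min-cut edges: Depot→HubC (5), Depot→Jct3 (7); capacity 5 + 7 = 12.

12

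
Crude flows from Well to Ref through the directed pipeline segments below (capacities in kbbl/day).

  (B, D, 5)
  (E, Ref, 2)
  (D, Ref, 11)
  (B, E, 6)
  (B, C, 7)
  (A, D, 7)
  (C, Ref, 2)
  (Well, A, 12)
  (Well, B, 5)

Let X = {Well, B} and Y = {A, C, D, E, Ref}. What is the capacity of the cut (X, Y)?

30

Edges leaving {Well, B}: Well→A (12), B→C (7), B→D (5), B→E (6).
Cut capacity = 12 + 7 + 5 + 6 = 30.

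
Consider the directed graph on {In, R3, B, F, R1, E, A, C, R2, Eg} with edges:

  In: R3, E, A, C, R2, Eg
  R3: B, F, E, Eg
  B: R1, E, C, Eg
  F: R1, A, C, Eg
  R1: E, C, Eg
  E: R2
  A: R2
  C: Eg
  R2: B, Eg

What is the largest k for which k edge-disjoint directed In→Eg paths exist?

Assign every edge capacity 1; by Menger, the answer equals the max flow.
Path In→Eg (+1); total 1.
Path In→R3→Eg (+1); total 2.
Path In→C→Eg (+1); total 3.
Path In→R2→Eg (+1); total 4.
Path In→E→R2→B→Eg (+1); total 5.
No residual In→Eg path; max flow = 5.
Certifying cut of size 5: {In→C, In→Eg, In→R3, R2→B, R2→Eg}.

5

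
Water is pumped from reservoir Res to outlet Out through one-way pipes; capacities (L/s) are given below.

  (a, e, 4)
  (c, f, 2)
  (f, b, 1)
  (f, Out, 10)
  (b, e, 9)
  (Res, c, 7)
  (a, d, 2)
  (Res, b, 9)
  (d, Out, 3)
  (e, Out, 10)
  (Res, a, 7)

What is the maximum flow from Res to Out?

Augment Res→a→d→Out: bottleneck 2, flow now 2.
Augment Res→a→e→Out: bottleneck 4, flow now 6.
Augment Res→b→e→Out: bottleneck 6, flow now 12.
Augment Res→c→f→Out: bottleneck 2, flow now 14.
No augmenting path remains; maximum flow = 14.
In the residual graph, reachable from Res: {Res, a, b, c, e}.
Min-cut edges: a→d (2), c→f (2), e→Out (10); capacity 2 + 2 + 10 = 14.
This cut is saturated, so no flow can exceed 14.

14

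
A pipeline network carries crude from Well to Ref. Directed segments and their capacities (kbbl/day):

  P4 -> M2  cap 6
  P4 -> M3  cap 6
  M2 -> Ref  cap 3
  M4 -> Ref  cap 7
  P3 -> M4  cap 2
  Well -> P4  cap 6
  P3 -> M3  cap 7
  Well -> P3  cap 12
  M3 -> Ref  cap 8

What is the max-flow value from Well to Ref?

13

Augment Well→P4→M3→Ref: bottleneck 6, flow now 6.
Augment Well→P3→M4→Ref: bottleneck 2, flow now 8.
Augment Well→P3→M3→Ref: bottleneck 2, flow now 10.
Augment Well→P3→M3→P4→M2→Ref: bottleneck 3, flow now 13. (uses reverse residual edge)
No augmenting path remains; maximum flow = 13.
In the residual graph, reachable from Well: {Well, P4, P3, M3, M2}.
Min-cut edges: P3→M4 (2), M3→Ref (8), M2→Ref (3); capacity 2 + 8 + 3 = 13.
This cut is saturated, so no flow can exceed 13.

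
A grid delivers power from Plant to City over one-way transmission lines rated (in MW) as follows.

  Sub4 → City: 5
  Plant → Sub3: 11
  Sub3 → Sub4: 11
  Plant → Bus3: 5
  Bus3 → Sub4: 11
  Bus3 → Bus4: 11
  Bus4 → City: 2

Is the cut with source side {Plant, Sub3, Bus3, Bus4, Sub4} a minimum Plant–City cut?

Given cut capacity: 2 + 5 = 7.
Augment Plant→Sub3→Sub4→City: bottleneck 5, flow now 5.
Augment Plant→Bus3→Bus4→City: bottleneck 2, flow now 7.
No augmenting path remains; maximum flow = 7.
Cut capacity 7 equals the max flow, so it is a minimum cut.

Yes — it is a minimum cut (capacity 7).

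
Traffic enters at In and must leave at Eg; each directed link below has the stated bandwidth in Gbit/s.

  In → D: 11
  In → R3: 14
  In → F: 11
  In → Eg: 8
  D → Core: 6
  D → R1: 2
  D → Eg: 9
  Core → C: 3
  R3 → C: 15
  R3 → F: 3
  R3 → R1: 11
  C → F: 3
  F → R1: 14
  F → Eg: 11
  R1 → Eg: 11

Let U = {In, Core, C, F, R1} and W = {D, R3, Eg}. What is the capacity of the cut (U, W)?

55

Edges leaving {In, Core, C, F, R1}: In→D (11), In→R3 (14), In→Eg (8), F→Eg (11), R1→Eg (11).
Cut capacity = 11 + 14 + 8 + 11 + 11 = 55.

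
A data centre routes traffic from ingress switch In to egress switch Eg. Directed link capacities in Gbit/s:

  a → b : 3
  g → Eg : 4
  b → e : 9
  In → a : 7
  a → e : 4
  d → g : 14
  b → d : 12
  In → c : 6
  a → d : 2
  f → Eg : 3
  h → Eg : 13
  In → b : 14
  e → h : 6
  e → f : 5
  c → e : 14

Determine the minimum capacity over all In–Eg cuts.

Augment In→a→d→g→Eg: bottleneck 2, flow now 2.
Augment In→a→e→f→Eg: bottleneck 3, flow now 5.
Augment In→a→e→h→Eg: bottleneck 1, flow now 6.
Augment In→b→d→g→Eg: bottleneck 2, flow now 8.
Augment In→b→e→h→Eg: bottleneck 5, flow now 13.
No augmenting path remains; maximum flow = 13.
By max-flow min-cut, the minimum cut capacity equals the max flow.
In the residual graph, reachable from In: {In, a, b, c, d, e, f, g}.
Min-cut edges: e→h (6), f→Eg (3), g→Eg (4); capacity 6 + 3 + 4 = 13.

13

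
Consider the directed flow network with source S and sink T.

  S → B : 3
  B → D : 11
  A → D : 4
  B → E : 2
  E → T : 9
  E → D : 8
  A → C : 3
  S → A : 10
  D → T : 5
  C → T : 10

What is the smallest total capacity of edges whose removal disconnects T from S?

10

Augment S→A→C→T: bottleneck 3, flow now 3.
Augment S→A→D→T: bottleneck 4, flow now 7.
Augment S→B→D→T: bottleneck 1, flow now 8.
Augment S→B→E→T: bottleneck 2, flow now 10.
No augmenting path remains; maximum flow = 10.
By max-flow min-cut, the minimum cut capacity equals the max flow.
In the residual graph, reachable from S: {S, A}.
Min-cut edges: S→B (3), A→C (3), A→D (4); capacity 3 + 3 + 4 = 10.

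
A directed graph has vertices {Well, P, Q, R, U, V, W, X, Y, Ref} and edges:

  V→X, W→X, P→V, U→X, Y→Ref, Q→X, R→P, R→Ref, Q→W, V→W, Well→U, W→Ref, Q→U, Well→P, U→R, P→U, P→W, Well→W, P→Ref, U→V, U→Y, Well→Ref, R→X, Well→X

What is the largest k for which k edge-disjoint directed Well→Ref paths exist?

4

Assign every edge capacity 1; by Menger, the answer equals the max flow.
Path Well→Ref (+1); total 1.
Path Well→P→Ref (+1); total 2.
Path Well→W→Ref (+1); total 3.
Path Well→U→R→Ref (+1); total 4.
No residual Well→Ref path; max flow = 4.
Certifying cut of size 4: {Well→P, Well→Ref, Well→U, Well→W}.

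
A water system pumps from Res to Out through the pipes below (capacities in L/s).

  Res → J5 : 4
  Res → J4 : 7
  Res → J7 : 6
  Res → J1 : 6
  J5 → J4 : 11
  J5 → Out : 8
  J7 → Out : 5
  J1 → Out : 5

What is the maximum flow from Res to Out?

Augment Res→J5→Out: bottleneck 4, flow now 4.
Augment Res→J7→Out: bottleneck 5, flow now 9.
Augment Res→J1→Out: bottleneck 5, flow now 14.
No augmenting path remains; maximum flow = 14.
In the residual graph, reachable from Res: {Res, J4, J7, J1}.
Min-cut edges: Res→J5 (4), J7→Out (5), J1→Out (5); capacity 4 + 5 + 5 = 14.
This cut is saturated, so no flow can exceed 14.

14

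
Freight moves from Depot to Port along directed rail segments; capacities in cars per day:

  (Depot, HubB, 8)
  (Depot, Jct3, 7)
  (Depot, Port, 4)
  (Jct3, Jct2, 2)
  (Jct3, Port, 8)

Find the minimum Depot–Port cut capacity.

Augment Depot→Port: bottleneck 4, flow now 4.
Augment Depot→Jct3→Port: bottleneck 7, flow now 11.
No augmenting path remains; maximum flow = 11.
By max-flow min-cut, the minimum cut capacity equals the max flow.
In the residual graph, reachable from Depot: {Depot, HubB}.
Min-cut edges: Depot→Jct3 (7), Depot→Port (4); capacity 7 + 4 = 11.

11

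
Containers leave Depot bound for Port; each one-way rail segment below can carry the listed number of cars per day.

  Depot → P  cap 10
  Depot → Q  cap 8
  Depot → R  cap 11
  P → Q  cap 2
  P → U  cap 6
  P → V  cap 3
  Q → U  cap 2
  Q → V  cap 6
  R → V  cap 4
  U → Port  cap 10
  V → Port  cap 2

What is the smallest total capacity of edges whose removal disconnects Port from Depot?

Augment Depot→P→U→Port: bottleneck 6, flow now 6.
Augment Depot→P→V→Port: bottleneck 2, flow now 8.
Augment Depot→Q→U→Port: bottleneck 2, flow now 10.
No augmenting path remains; maximum flow = 10.
By max-flow min-cut, the minimum cut capacity equals the max flow.
In the residual graph, reachable from Depot: {Depot, P, Q, R, V}.
Min-cut edges: P→U (6), Q→U (2), V→Port (2); capacity 6 + 2 + 2 = 10.

10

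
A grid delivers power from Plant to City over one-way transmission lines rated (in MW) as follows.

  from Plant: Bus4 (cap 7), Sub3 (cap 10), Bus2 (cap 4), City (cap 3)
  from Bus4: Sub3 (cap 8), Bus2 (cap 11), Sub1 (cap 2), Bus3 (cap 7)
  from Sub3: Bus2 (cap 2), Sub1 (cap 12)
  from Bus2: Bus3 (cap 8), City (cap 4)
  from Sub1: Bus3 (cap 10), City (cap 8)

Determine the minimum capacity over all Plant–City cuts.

15

Augment Plant→City: bottleneck 3, flow now 3.
Augment Plant→Bus2→City: bottleneck 4, flow now 7.
Augment Plant→Bus4→Sub1→City: bottleneck 2, flow now 9.
Augment Plant→Sub3→Sub1→City: bottleneck 6, flow now 15.
No augmenting path remains; maximum flow = 15.
By max-flow min-cut, the minimum cut capacity equals the max flow.
In the residual graph, reachable from Plant: {Plant, Bus4, Sub3, Bus2, Sub1, Bus3}.
Min-cut edges: Plant→City (3), Bus2→City (4), Sub1→City (8); capacity 3 + 4 + 8 = 15.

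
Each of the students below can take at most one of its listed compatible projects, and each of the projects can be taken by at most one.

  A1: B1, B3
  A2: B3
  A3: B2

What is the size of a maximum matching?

Unit-capacity flow: source→left, listed edges, right→sink; max matching = max flow.
Augmenting path A1→B1 (+1); matched 1.
Augmenting path A2→B3 (+1); matched 2.
Augmenting path A3→B2 (+1); matched 3.
No augmenting path remains; maximum matching = 3.
König certificate: {A1, A2, A3} is a vertex cover of size 3 (every listed pair touches it), so no matching can be larger.

3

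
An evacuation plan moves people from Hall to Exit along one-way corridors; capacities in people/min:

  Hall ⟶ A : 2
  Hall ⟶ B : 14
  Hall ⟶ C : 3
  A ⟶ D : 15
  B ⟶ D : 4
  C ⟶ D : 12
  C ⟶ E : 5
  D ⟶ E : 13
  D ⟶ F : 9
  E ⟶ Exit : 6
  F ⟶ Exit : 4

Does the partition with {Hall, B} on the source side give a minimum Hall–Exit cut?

Yes — it is a minimum cut (capacity 9).

Given cut capacity: 2 + 3 + 4 = 9.
Augment Hall→C→E→Exit: bottleneck 3, flow now 3.
Augment Hall→A→D→E→Exit: bottleneck 2, flow now 5.
Augment Hall→B→D→E→Exit: bottleneck 1, flow now 6.
Augment Hall→B→D→F→Exit: bottleneck 3, flow now 9.
No augmenting path remains; maximum flow = 9.
Cut capacity 9 equals the max flow, so it is a minimum cut.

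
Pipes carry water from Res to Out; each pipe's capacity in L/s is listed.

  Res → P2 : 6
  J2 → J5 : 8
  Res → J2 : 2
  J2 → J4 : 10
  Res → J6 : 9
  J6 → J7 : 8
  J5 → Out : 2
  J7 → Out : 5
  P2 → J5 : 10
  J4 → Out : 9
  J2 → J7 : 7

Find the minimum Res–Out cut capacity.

Augment Res→J6→J7→Out: bottleneck 5, flow now 5.
Augment Res→J2→J5→Out: bottleneck 2, flow now 7.
Augment Res→P2→J5→J2→J4→Out: bottleneck 2, flow now 9. (uses reverse residual edge)
No augmenting path remains; maximum flow = 9.
By max-flow min-cut, the minimum cut capacity equals the max flow.
In the residual graph, reachable from Res: {Res, J6, P2, J5, J7}.
Min-cut edges: Res→J2 (2), J5→Out (2), J7→Out (5); capacity 2 + 2 + 5 = 9.

9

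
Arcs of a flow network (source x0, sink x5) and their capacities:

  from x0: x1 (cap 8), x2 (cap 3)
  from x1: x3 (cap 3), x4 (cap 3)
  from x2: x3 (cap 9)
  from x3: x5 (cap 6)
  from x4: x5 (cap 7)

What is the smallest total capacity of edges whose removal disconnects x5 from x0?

9

Augment x0→x1→x3→x5: bottleneck 3, flow now 3.
Augment x0→x1→x4→x5: bottleneck 3, flow now 6.
Augment x0→x2→x3→x5: bottleneck 3, flow now 9.
No augmenting path remains; maximum flow = 9.
By max-flow min-cut, the minimum cut capacity equals the max flow.
In the residual graph, reachable from x0: {x0, x1}.
Min-cut edges: x0→x2 (3), x1→x3 (3), x1→x4 (3); capacity 3 + 3 + 3 = 9.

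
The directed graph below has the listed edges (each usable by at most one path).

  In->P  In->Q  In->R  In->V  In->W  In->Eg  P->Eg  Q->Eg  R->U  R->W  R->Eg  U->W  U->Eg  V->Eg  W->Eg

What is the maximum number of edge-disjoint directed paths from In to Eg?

Assign every edge capacity 1; by Menger, the answer equals the max flow.
Path In→Eg (+1); total 1.
Path In→P→Eg (+1); total 2.
Path In→Q→Eg (+1); total 3.
Path In→R→Eg (+1); total 4.
Path In→V→Eg (+1); total 5.
Path In→W→Eg (+1); total 6.
No residual In→Eg path; max flow = 6.
Certifying cut of size 6: {In→Eg, In→P, In→Q, In→R, In→V, In→W}.

6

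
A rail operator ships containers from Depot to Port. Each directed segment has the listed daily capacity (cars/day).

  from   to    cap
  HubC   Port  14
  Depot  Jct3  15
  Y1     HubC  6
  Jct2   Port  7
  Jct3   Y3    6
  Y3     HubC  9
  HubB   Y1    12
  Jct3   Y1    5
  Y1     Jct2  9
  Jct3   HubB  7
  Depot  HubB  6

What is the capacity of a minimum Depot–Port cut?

Augment Depot→Jct3→Y1→HubC→Port: bottleneck 5, flow now 5.
Augment Depot→Jct3→Y3→HubC→Port: bottleneck 6, flow now 11.
Augment Depot→HubB→Y1→HubC→Port: bottleneck 1, flow now 12.
Augment Depot→HubB→Y1→Jct2→Port: bottleneck 5, flow now 17.
Augment Depot→Jct3→HubB→Y1→Jct2→Port: bottleneck 2, flow now 19.
No augmenting path remains; maximum flow = 19.
By max-flow min-cut, the minimum cut capacity equals the max flow.
In the residual graph, reachable from Depot: {Depot, Jct3, HubB, Y1, Jct2}.
Min-cut edges: Jct3→Y3 (6), Y1→HubC (6), Jct2→Port (7); capacity 6 + 6 + 7 = 19.

19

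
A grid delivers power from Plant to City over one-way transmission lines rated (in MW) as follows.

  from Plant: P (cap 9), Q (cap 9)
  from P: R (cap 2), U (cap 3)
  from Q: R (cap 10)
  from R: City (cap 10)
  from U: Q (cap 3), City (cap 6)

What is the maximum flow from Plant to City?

13

Augment Plant→P→R→City: bottleneck 2, flow now 2.
Augment Plant→P→U→City: bottleneck 3, flow now 5.
Augment Plant→Q→R→City: bottleneck 8, flow now 13.
No augmenting path remains; maximum flow = 13.
In the residual graph, reachable from Plant: {Plant, P, Q, R}.
Min-cut edges: P→U (3), R→City (10); capacity 3 + 10 = 13.
This cut is saturated, so no flow can exceed 13.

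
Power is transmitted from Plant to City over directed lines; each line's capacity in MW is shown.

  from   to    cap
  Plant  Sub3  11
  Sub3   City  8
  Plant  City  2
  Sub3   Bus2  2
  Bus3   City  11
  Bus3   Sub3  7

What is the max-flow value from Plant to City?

10

Augment Plant→City: bottleneck 2, flow now 2.
Augment Plant→Sub3→City: bottleneck 8, flow now 10.
No augmenting path remains; maximum flow = 10.
In the residual graph, reachable from Plant: {Plant, Sub3, Bus2}.
Min-cut edges: Plant→City (2), Sub3→City (8); capacity 2 + 8 = 10.
This cut is saturated, so no flow can exceed 10.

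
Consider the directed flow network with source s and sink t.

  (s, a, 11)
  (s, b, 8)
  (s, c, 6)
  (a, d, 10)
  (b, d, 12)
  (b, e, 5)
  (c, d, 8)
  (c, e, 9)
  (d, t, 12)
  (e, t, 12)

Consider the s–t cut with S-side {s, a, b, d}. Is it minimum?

Given cut capacity: 6 + 5 + 12 = 23.
Augment s→a→d→t: bottleneck 10, flow now 10.
Augment s→b→d→t: bottleneck 2, flow now 12.
Augment s→b→e→t: bottleneck 5, flow now 17.
Augment s→c→e→t: bottleneck 6, flow now 23.
No augmenting path remains; maximum flow = 23.
Cut capacity 23 equals the max flow, so it is a minimum cut.

Yes — it is a minimum cut (capacity 23).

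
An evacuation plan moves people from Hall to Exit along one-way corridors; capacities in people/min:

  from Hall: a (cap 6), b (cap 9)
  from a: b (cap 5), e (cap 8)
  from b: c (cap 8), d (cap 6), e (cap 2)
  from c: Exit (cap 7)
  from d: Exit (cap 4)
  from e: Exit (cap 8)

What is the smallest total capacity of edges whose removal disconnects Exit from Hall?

15

Augment Hall→a→e→Exit: bottleneck 6, flow now 6.
Augment Hall→b→c→Exit: bottleneck 7, flow now 13.
Augment Hall→b→d→Exit: bottleneck 2, flow now 15.
No augmenting path remains; maximum flow = 15.
By max-flow min-cut, the minimum cut capacity equals the max flow.
In the residual graph, reachable from Hall: {Hall}.
Min-cut edges: Hall→a (6), Hall→b (9); capacity 6 + 9 = 15.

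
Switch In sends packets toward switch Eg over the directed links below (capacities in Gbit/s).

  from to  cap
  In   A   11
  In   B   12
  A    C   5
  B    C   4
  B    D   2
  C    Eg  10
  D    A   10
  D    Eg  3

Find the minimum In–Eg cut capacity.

Augment In→A→C→Eg: bottleneck 5, flow now 5.
Augment In→B→C→Eg: bottleneck 4, flow now 9.
Augment In→B→D→Eg: bottleneck 2, flow now 11.
No augmenting path remains; maximum flow = 11.
By max-flow min-cut, the minimum cut capacity equals the max flow.
In the residual graph, reachable from In: {In, A, B}.
Min-cut edges: A→C (5), B→C (4), B→D (2); capacity 5 + 4 + 2 = 11.

11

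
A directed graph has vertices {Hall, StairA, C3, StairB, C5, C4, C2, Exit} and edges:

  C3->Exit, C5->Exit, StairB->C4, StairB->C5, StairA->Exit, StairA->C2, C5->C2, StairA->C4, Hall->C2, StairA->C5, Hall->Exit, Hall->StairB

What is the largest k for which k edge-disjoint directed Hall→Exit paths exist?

Assign every edge capacity 1; by Menger, the answer equals the max flow.
Path Hall→Exit (+1); total 1.
Path Hall→StairB→C5→Exit (+1); total 2.
No residual Hall→Exit path; max flow = 2.
Certifying cut of size 2: {Hall→Exit, Hall→StairB}.

2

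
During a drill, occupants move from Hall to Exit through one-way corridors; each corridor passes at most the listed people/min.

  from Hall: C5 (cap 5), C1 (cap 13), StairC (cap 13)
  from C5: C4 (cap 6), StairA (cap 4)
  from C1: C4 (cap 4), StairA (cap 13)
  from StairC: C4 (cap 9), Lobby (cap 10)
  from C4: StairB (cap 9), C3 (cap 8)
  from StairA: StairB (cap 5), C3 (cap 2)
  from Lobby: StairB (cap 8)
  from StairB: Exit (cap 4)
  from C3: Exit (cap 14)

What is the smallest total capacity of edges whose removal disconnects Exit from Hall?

14

Augment Hall→C5→C4→StairB→Exit: bottleneck 4, flow now 4.
Augment Hall→C5→C4→C3→Exit: bottleneck 1, flow now 5.
Augment Hall→C1→C4→C3→Exit: bottleneck 4, flow now 9.
Augment Hall→C1→StairA→C3→Exit: bottleneck 2, flow now 11.
Augment Hall→StairC→C4→C3→Exit: bottleneck 3, flow now 14.
No augmenting path remains; maximum flow = 14.
By max-flow min-cut, the minimum cut capacity equals the max flow.
In the residual graph, reachable from Hall: {Hall, C5, C1, StairC, C4, StairA, Lobby, StairB}.
Min-cut edges: C4→C3 (8), StairA→C3 (2), StairB→Exit (4); capacity 8 + 2 + 4 = 14.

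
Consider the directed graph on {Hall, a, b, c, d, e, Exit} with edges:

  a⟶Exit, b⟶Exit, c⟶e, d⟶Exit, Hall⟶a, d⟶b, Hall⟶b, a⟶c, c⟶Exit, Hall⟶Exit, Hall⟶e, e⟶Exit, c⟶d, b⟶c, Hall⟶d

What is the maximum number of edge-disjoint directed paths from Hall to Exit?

Assign every edge capacity 1; by Menger, the answer equals the max flow.
Path Hall→Exit (+1); total 1.
Path Hall→a→Exit (+1); total 2.
Path Hall→b→Exit (+1); total 3.
Path Hall→d→Exit (+1); total 4.
Path Hall→e→Exit (+1); total 5.
No residual Hall→Exit path; max flow = 5.
Certifying cut of size 5: {Hall→Exit, Hall→a, Hall→b, Hall→d, Hall→e}.

5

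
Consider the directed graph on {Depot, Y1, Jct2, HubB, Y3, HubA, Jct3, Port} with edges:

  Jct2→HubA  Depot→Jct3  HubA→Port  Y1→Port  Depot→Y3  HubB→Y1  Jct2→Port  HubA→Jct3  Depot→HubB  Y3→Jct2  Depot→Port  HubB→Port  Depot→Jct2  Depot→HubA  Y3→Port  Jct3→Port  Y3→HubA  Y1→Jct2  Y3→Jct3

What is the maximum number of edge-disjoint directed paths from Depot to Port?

6

Assign every edge capacity 1; by Menger, the answer equals the max flow.
Path Depot→Port (+1); total 1.
Path Depot→Jct2→Port (+1); total 2.
Path Depot→HubB→Port (+1); total 3.
Path Depot→Y3→Port (+1); total 4.
Path Depot→HubA→Port (+1); total 5.
Path Depot→Jct3→Port (+1); total 6.
No residual Depot→Port path; max flow = 6.
Certifying cut of size 6: {Depot→HubA, Depot→HubB, Depot→Jct2, Depot→Jct3, Depot→Port, Depot→Y3}.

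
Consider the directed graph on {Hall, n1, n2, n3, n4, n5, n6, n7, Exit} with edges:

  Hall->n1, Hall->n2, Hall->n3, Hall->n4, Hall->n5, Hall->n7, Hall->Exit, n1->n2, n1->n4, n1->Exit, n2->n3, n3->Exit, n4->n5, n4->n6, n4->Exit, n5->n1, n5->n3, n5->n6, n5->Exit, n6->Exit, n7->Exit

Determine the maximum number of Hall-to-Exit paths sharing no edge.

6

Assign every edge capacity 1; by Menger, the answer equals the max flow.
Path Hall→Exit (+1); total 1.
Path Hall→n1→Exit (+1); total 2.
Path Hall→n3→Exit (+1); total 3.
Path Hall→n4→Exit (+1); total 4.
Path Hall→n5→Exit (+1); total 5.
Path Hall→n7→Exit (+1); total 6.
No residual Hall→Exit path; max flow = 6.
Certifying cut of size 6: {Hall→Exit, Hall→n1, Hall→n4, Hall→n5, Hall→n7, n3→Exit}.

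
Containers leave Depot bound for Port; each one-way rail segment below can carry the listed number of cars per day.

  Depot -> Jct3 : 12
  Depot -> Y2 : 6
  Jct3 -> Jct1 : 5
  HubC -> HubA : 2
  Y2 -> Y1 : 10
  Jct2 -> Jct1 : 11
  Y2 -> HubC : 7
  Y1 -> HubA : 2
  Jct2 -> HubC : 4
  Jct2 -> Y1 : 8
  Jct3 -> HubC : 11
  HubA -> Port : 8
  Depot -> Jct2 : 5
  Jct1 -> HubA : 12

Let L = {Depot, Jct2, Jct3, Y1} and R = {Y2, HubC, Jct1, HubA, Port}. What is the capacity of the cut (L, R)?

Edges leaving {Depot, Jct2, Jct3, Y1}: Depot→Y2 (6), Jct2→HubC (4), Jct2→Jct1 (11), Jct3→HubC (11), Jct3→Jct1 (5), Y1→HubA (2).
Cut capacity = 6 + 4 + 11 + 11 + 5 + 2 = 39.

39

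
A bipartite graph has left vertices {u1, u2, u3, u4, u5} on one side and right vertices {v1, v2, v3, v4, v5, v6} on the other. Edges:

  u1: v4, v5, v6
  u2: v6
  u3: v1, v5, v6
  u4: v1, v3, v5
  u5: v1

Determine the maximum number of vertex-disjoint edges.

5

Unit-capacity flow: source→left, listed edges, right→sink; max matching = max flow.
Augmenting path u1→v4 (+1); matched 1.
Augmenting path u2→v6 (+1); matched 2.
Augmenting path u3→v1 (+1); matched 3.
Augmenting path u4→v3 (+1); matched 4.
Augmenting path u5→v1→u3→v5 (+1); matched 5.
No augmenting path remains; maximum matching = 5.
König certificate: {u1, u2, u3, u4, u5} is a vertex cover of size 5 (every listed pair touches it), so no matching can be larger.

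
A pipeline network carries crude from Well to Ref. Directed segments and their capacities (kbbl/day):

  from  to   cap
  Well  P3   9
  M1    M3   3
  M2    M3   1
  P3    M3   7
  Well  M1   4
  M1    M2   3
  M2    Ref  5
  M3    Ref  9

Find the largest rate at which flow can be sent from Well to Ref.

Augment Well→M1→M2→Ref: bottleneck 3, flow now 3.
Augment Well→M1→M3→Ref: bottleneck 1, flow now 4.
Augment Well→P3→M3→Ref: bottleneck 7, flow now 11.
No augmenting path remains; maximum flow = 11.
In the residual graph, reachable from Well: {Well, P3}.
Min-cut edges: Well→M1 (4), P3→M3 (7); capacity 4 + 7 = 11.
This cut is saturated, so no flow can exceed 11.

11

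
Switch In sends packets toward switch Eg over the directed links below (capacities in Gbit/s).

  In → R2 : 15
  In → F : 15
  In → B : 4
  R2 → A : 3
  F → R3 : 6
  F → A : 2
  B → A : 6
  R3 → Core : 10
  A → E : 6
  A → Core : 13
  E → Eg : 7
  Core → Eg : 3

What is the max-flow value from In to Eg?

9

Augment In→R2→A→E→Eg: bottleneck 3, flow now 3.
Augment In→F→R3→Core→Eg: bottleneck 3, flow now 6.
Augment In→F→A→E→Eg: bottleneck 2, flow now 8.
Augment In→B→A→E→Eg: bottleneck 1, flow now 9.
No augmenting path remains; maximum flow = 9.
In the residual graph, reachable from In: {In, R2, F, B, R3, A, Core}.
Min-cut edges: A→E (6), Core→Eg (3); capacity 6 + 3 = 9.
This cut is saturated, so no flow can exceed 9.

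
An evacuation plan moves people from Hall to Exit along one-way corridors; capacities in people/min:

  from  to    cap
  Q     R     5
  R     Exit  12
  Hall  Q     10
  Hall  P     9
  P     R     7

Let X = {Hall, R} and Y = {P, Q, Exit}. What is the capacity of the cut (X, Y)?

Edges leaving {Hall, R}: Hall→P (9), Hall→Q (10), R→Exit (12).
Cut capacity = 9 + 10 + 12 = 31.

31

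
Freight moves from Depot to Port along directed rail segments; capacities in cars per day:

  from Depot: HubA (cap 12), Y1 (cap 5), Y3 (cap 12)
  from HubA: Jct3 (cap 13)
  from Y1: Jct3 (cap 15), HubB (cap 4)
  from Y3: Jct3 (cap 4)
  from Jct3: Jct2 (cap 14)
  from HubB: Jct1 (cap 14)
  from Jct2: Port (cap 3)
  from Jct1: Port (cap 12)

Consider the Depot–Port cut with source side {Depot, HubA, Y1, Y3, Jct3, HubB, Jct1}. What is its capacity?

Edges leaving {Depot, HubA, Y1, Y3, Jct3, HubB, Jct1}: Jct3→Jct2 (14), Jct1→Port (12).
Cut capacity = 14 + 12 = 26.

26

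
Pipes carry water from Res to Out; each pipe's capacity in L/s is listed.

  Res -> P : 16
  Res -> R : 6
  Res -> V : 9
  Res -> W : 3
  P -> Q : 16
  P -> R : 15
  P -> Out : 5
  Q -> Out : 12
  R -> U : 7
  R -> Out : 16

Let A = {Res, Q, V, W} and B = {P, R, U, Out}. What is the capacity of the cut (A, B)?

Edges leaving {Res, Q, V, W}: Res→P (16), Res→R (6), Q→Out (12).
Cut capacity = 16 + 6 + 12 = 34.

34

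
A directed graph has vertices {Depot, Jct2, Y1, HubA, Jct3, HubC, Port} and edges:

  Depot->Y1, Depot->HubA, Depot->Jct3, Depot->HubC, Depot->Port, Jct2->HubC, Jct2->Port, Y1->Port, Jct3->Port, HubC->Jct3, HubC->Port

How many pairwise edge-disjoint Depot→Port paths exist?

Assign every edge capacity 1; by Menger, the answer equals the max flow.
Path Depot→Port (+1); total 1.
Path Depot→Y1→Port (+1); total 2.
Path Depot→Jct3→Port (+1); total 3.
Path Depot→HubC→Port (+1); total 4.
No residual Depot→Port path; max flow = 4.
Certifying cut of size 4: {Depot→HubC, Depot→Jct3, Depot→Port, Depot→Y1}.

4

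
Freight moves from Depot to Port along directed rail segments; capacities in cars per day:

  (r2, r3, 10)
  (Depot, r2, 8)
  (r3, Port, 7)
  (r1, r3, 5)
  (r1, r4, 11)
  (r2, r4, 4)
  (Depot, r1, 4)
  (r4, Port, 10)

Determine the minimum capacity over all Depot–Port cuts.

Augment Depot→r1→r3→Port: bottleneck 4, flow now 4.
Augment Depot→r2→r3→Port: bottleneck 3, flow now 7.
Augment Depot→r2→r4→Port: bottleneck 4, flow now 11.
Augment Depot→r2→r3→r1→r4→Port: bottleneck 1, flow now 12. (uses reverse residual edge)
No augmenting path remains; maximum flow = 12.
By max-flow min-cut, the minimum cut capacity equals the max flow.
In the residual graph, reachable from Depot: {Depot}.
Min-cut edges: Depot→r1 (4), Depot→r2 (8); capacity 4 + 8 = 12.

12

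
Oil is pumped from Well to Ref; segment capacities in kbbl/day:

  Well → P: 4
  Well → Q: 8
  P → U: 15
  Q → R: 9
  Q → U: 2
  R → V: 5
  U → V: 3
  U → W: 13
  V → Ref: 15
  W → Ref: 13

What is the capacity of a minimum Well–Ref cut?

11

Augment Well→P→U→V→Ref: bottleneck 3, flow now 3.
Augment Well→P→U→W→Ref: bottleneck 1, flow now 4.
Augment Well→Q→R→V→Ref: bottleneck 5, flow now 9.
Augment Well→Q→U→W→Ref: bottleneck 2, flow now 11.
No augmenting path remains; maximum flow = 11.
By max-flow min-cut, the minimum cut capacity equals the max flow.
In the residual graph, reachable from Well: {Well, Q, R}.
Min-cut edges: Well→P (4), Q→U (2), R→V (5); capacity 4 + 2 + 5 = 11.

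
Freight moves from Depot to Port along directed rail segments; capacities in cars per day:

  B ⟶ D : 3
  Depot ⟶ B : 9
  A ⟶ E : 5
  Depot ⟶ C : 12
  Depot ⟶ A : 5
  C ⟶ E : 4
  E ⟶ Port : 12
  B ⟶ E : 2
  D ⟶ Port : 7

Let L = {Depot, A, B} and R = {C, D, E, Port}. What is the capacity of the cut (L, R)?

22

Edges leaving {Depot, A, B}: Depot→C (12), A→E (5), B→D (3), B→E (2).
Cut capacity = 12 + 5 + 3 + 2 = 22.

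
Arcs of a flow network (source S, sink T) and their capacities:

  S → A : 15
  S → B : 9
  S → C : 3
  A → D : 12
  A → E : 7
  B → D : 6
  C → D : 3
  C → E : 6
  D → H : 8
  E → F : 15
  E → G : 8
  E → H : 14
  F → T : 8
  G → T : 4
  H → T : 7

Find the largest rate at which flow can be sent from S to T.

17

Augment S→A→D→H→T: bottleneck 7, flow now 7.
Augment S→A→E→F→T: bottleneck 7, flow now 14.
Augment S→C→E→F→T: bottleneck 1, flow now 15.
Augment S→C→E→G→T: bottleneck 2, flow now 17.
No augmenting path remains; maximum flow = 17.
In the residual graph, reachable from S: {S, A, B, D, H}.
Min-cut edges: S→C (3), A→E (7), H→T (7); capacity 3 + 7 + 7 = 17.
This cut is saturated, so no flow can exceed 17.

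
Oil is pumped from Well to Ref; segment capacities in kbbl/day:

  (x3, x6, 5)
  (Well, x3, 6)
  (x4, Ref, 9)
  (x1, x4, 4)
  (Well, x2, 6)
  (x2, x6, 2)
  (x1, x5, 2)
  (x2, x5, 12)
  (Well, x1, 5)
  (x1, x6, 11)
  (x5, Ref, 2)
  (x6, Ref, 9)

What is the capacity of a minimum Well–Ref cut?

14

Augment Well→x1→x4→Ref: bottleneck 4, flow now 4.
Augment Well→x1→x5→Ref: bottleneck 1, flow now 5.
Augment Well→x2→x5→Ref: bottleneck 1, flow now 6.
Augment Well→x2→x6→Ref: bottleneck 2, flow now 8.
Augment Well→x3→x6→Ref: bottleneck 5, flow now 13.
Augment Well→x2→x5→x1→x6→Ref: bottleneck 1, flow now 14. (uses reverse residual edge)
No augmenting path remains; maximum flow = 14.
By max-flow min-cut, the minimum cut capacity equals the max flow.
In the residual graph, reachable from Well: {Well, x2, x3, x5}.
Min-cut edges: Well→x1 (5), x2→x6 (2), x3→x6 (5), x5→Ref (2); capacity 5 + 2 + 5 + 2 = 14.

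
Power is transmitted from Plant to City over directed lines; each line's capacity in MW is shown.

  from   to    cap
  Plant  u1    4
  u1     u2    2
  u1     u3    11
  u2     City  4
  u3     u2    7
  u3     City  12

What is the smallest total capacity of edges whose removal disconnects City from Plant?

Augment Plant→u1→u2→City: bottleneck 2, flow now 2.
Augment Plant→u1→u3→City: bottleneck 2, flow now 4.
No augmenting path remains; maximum flow = 4.
By max-flow min-cut, the minimum cut capacity equals the max flow.
In the residual graph, reachable from Plant: {Plant}.
Min-cut edges: Plant→u1 (4); capacity 4 = 4.

4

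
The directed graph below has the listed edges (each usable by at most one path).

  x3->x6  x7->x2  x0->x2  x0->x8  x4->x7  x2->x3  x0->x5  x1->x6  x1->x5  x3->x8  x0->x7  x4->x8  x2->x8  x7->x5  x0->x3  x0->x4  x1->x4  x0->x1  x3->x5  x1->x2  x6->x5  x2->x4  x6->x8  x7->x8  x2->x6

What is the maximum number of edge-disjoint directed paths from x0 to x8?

6

Assign every edge capacity 1; by Menger, the answer equals the max flow.
Path x0→x8 (+1); total 1.
Path x0→x2→x8 (+1); total 2.
Path x0→x3→x8 (+1); total 3.
Path x0→x4→x8 (+1); total 4.
Path x0→x7→x8 (+1); total 5.
Path x0→x1→x6→x8 (+1); total 6.
No residual x0→x8 path; max flow = 6.
Certifying cut of size 6: {x0→x1, x0→x2, x0→x3, x0→x4, x0→x7, x0→x8}.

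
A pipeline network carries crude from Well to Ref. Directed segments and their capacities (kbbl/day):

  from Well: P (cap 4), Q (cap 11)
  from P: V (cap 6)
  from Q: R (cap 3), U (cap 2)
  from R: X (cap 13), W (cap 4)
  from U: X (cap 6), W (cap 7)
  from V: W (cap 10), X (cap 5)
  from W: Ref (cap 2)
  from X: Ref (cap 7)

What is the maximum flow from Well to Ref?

Augment Well→P→V→W→Ref: bottleneck 2, flow now 2.
Augment Well→P→V→X→Ref: bottleneck 2, flow now 4.
Augment Well→Q→R→X→Ref: bottleneck 3, flow now 7.
Augment Well→Q→U→X→Ref: bottleneck 2, flow now 9.
No augmenting path remains; maximum flow = 9.
In the residual graph, reachable from Well: {Well, Q}.
Min-cut edges: Well→P (4), Q→R (3), Q→U (2); capacity 4 + 3 + 2 = 9.
This cut is saturated, so no flow can exceed 9.

9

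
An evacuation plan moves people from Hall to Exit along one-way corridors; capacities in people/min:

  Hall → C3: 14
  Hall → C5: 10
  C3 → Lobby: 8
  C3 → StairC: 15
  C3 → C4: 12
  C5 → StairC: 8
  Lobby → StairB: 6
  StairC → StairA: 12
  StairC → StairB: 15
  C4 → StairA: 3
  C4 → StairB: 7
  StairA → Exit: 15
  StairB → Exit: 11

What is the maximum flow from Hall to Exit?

Augment Hall→C3→Lobby→StairB→Exit: bottleneck 6, flow now 6.
Augment Hall→C3→StairC→StairA→Exit: bottleneck 8, flow now 14.
Augment Hall→C5→StairC→StairA→Exit: bottleneck 4, flow now 18.
Augment Hall→C5→StairC→StairB→Exit: bottleneck 4, flow now 22.
No augmenting path remains; maximum flow = 22.
In the residual graph, reachable from Hall: {Hall, C5}.
Min-cut edges: Hall→C3 (14), C5→StairC (8); capacity 14 + 8 = 22.
This cut is saturated, so no flow can exceed 22.

22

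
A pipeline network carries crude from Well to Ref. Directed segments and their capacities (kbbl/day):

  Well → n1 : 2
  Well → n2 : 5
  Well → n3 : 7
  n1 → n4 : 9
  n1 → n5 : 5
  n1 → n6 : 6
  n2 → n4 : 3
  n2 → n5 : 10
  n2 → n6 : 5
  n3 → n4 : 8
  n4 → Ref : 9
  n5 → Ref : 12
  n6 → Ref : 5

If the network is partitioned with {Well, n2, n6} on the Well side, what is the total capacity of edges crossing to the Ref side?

27

Edges leaving {Well, n2, n6}: Well→n1 (2), Well→n3 (7), n2→n4 (3), n2→n5 (10), n6→Ref (5).
Cut capacity = 2 + 7 + 3 + 10 + 5 = 27.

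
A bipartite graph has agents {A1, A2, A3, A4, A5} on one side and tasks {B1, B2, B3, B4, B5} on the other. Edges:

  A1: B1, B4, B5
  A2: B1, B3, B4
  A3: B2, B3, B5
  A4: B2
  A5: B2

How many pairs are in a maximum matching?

Unit-capacity flow: source→left, listed edges, right→sink; max matching = max flow.
Augmenting path A1→B1 (+1); matched 1.
Augmenting path A2→B3 (+1); matched 2.
Augmenting path A3→B2 (+1); matched 3.
Augmenting path A4→B2→A3→B5 (+1); matched 4.
No augmenting path remains; maximum matching = 4.
König certificate: {A1, A2, A3, B2} is a vertex cover of size 4 (every listed pair touches it), so no matching can be larger.

4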